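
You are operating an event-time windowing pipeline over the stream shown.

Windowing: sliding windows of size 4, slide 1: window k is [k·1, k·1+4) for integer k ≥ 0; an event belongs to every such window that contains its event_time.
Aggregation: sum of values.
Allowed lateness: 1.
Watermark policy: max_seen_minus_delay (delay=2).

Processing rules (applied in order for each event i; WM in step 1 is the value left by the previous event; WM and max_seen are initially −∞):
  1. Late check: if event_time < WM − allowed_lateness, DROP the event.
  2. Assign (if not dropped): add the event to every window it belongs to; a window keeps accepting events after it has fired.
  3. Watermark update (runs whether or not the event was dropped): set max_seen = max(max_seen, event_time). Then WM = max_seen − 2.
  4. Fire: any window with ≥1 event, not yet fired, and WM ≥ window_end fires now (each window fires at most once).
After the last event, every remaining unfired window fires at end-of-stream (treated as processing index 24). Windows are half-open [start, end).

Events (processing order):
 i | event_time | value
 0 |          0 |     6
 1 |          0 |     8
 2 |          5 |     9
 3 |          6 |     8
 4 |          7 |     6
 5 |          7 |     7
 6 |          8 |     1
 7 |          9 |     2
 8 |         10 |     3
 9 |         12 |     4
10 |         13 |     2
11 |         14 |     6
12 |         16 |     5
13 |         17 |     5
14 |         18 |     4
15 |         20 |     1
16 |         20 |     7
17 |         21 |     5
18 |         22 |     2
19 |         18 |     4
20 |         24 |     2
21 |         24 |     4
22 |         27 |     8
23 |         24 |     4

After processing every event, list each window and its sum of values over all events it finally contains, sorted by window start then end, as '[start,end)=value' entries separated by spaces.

[0,4)=14 [2,6)=9 [3,7)=17 [4,8)=30 [5,9)=31 [6,10)=24 [7,11)=19 [8,12)=6 [9,13)=9 [10,14)=9 [11,15)=12 [12,16)=12 [13,17)=13 [14,18)=16 [15,19)=14 [16,20)=14 [17,21)=17 [18,22)=17 [19,23)=15 [20,24)=15 [21,25)=17 [22,26)=12 [23,27)=10 [24,28)=18 [25,29)=8 [26,30)=8 [27,31)=8

i=0 t=0 v=6: → [0,4); WM=-2
i=1 t=0 v=8: → [0,4); WM=-2
i=2 t=5 v=9: → [5,9),[4,8),[3,7),[2,6); WM=3
i=3 t=6 v=8: → [6,10),[5,9),[4,8),[3,7); WM=4; [0,4) fires=14
i=4 t=7 v=6: → [7,11),[6,10),[5,9),[4,8); WM=5
i=5 t=7 v=7: → [7,11),[6,10),[5,9),[4,8); WM=5
i=6 t=8 v=1: → [8,12),[7,11),[6,10),[5,9); WM=6; [2,6) fires=9
i=7 t=9 v=2: → [9,13),[8,12),[7,11),[6,10); WM=7; [3,7) fires=17
i=8 t=10 v=3: → [10,14),[9,13),[8,12),[7,11); WM=8; [4,8) fires=30
i=9 t=12 v=4: → [12,16),[11,15),[10,14),[9,13); WM=10; [5,9) fires=31 [6,10) fires=24
i=10 t=13 v=2: → [13,17),[12,16),[11,15),[10,14); WM=11; [7,11) fires=19
i=11 t=14 v=6: → [14,18),[13,17),[12,16),[11,15); WM=12; [8,12) fires=6
i=12 t=16 v=5: → [16,20),[15,19),[14,18),[13,17); WM=14; [9,13) fires=9 [10,14) fires=9
i=13 t=17 v=5: → [17,21),[16,20),[15,19),[14,18); WM=15; [11,15) fires=12
i=14 t=18 v=4: → [18,22),[17,21),[16,20),[15,19); WM=16; [12,16) fires=12
i=15 t=20 v=1: → [20,24),[19,23),[18,22),[17,21); WM=18; [13,17) fires=13 [14,18) fires=16
i=16 t=20 v=7: → [20,24),[19,23),[18,22),[17,21); WM=18
i=17 t=21 v=5: → [21,25),[20,24),[19,23),[18,22); WM=19; [15,19) fires=14
i=18 t=22 v=2: → [22,26),[21,25),[20,24),[19,23); WM=20; [16,20) fires=14
i=19 t=18 v=4: DROP (t<20-1); WM=20
i=20 t=24 v=2: → [24,28),[23,27),[22,26),[21,25); WM=22; [17,21) fires=17 [18,22) fires=17
i=21 t=24 v=4: → [24,28),[23,27),[22,26),[21,25); WM=22
i=22 t=27 v=8: → [27,31),[26,30),[25,29),[24,28); WM=25; [19,23) fires=15 [20,24) fires=15 [21,25) fires=13
i=23 t=24 v=4: → [24,28),[23,27),[22,26),[21,25); WM=25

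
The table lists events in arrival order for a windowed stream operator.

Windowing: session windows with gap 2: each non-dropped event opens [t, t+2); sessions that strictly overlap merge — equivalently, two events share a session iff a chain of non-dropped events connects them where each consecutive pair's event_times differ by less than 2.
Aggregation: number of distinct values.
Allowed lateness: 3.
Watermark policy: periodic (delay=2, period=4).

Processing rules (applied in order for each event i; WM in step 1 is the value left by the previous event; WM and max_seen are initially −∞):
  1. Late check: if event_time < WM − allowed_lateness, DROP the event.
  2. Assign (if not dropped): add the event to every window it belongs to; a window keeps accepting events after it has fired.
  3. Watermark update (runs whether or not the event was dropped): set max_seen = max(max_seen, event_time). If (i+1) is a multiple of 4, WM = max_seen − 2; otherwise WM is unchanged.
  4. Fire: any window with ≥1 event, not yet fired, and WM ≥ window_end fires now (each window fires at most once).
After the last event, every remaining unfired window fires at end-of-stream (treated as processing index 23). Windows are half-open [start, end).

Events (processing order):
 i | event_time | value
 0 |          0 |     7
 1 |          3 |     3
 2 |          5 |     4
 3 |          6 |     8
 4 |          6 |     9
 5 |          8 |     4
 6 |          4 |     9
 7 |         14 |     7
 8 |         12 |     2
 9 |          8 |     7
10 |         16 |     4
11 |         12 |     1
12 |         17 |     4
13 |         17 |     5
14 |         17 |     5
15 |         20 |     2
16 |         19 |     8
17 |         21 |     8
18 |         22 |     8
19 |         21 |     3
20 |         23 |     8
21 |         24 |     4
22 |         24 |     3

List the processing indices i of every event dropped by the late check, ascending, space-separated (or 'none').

i=0 t=0 v=7: → [0,2); WM=−∞
i=1 t=3 v=3: → [3,5); WM=−∞
i=2 t=5 v=4: → [5,7); WM=−∞
i=3 t=6 v=8: → [5,8); WM=4
i=4 t=6 v=9: → [5,8); WM=4
i=5 t=8 v=4: → [8,10); WM=4
i=6 t=4 v=9: → [3,8); WM=4
i=7 t=14 v=7: → [14,16); WM=12
i=8 t=12 v=2: → [12,14); WM=12
i=9 t=8 v=7: DROP (t<12-3); WM=12
i=10 t=16 v=4: → [16,18); WM=12
i=11 t=12 v=1: → [12,14); WM=14
i=12 t=17 v=4: → [16,19); WM=14
i=13 t=17 v=5: → [16,19); WM=14
i=14 t=17 v=5: → [16,19); WM=14
i=15 t=20 v=2: → [20,22); WM=18
i=16 t=19 v=8: → [19,22); WM=18
i=17 t=21 v=8: → [19,23); WM=18
i=18 t=22 v=8: → [19,24); WM=18
i=19 t=21 v=3: → [19,24); WM=20
i=20 t=23 v=8: → [19,25); WM=20
i=21 t=24 v=4: → [19,26); WM=20
i=22 t=24 v=3: → [19,26); WM=20

9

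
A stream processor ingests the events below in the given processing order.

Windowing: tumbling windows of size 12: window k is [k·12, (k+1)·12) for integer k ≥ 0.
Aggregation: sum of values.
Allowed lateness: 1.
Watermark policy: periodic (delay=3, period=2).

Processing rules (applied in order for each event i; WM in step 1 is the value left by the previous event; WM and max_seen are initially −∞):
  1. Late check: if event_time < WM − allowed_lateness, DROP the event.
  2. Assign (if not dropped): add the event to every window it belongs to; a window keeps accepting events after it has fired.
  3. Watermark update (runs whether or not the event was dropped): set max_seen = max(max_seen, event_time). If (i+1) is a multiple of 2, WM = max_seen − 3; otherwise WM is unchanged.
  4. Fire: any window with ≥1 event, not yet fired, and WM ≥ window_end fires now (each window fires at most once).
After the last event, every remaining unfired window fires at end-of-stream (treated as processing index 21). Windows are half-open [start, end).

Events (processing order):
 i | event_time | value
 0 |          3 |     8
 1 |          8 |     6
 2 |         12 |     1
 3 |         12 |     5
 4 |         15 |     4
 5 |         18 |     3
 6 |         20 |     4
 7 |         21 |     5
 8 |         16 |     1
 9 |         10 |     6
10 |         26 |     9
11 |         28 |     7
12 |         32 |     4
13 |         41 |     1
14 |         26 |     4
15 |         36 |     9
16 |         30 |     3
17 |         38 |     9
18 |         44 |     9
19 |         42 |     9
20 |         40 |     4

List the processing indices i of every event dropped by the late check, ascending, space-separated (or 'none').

8 9 14 15 16

i=0 t=3 v=8: → [0,12); WM=−∞
i=1 t=8 v=6: → [0,12); WM=5
i=2 t=12 v=1: → [12,24); WM=5
i=3 t=12 v=5: → [12,24); WM=9
i=4 t=15 v=4: → [12,24); WM=9
i=5 t=18 v=3: → [12,24); WM=15; [0,12) fires=14
i=6 t=20 v=4: → [12,24); WM=15
i=7 t=21 v=5: → [12,24); WM=18
i=8 t=16 v=1: DROP (t<18-1); WM=18
i=9 t=10 v=6: DROP (t<18-1); WM=18
i=10 t=26 v=9: → [24,36); WM=18
i=11 t=28 v=7: → [24,36); WM=25; [12,24) fires=22
i=12 t=32 v=4: → [24,36); WM=25
i=13 t=41 v=1: → [36,48); WM=38; [24,36) fires=20
i=14 t=26 v=4: DROP (t<38-1); WM=38
i=15 t=36 v=9: DROP (t<38-1); WM=38
i=16 t=30 v=3: DROP (t<38-1); WM=38
i=17 t=38 v=9: → [36,48); WM=38
i=18 t=44 v=9: → [36,48); WM=38
i=19 t=42 v=9: → [36,48); WM=41
i=20 t=40 v=4: → [36,48); WM=41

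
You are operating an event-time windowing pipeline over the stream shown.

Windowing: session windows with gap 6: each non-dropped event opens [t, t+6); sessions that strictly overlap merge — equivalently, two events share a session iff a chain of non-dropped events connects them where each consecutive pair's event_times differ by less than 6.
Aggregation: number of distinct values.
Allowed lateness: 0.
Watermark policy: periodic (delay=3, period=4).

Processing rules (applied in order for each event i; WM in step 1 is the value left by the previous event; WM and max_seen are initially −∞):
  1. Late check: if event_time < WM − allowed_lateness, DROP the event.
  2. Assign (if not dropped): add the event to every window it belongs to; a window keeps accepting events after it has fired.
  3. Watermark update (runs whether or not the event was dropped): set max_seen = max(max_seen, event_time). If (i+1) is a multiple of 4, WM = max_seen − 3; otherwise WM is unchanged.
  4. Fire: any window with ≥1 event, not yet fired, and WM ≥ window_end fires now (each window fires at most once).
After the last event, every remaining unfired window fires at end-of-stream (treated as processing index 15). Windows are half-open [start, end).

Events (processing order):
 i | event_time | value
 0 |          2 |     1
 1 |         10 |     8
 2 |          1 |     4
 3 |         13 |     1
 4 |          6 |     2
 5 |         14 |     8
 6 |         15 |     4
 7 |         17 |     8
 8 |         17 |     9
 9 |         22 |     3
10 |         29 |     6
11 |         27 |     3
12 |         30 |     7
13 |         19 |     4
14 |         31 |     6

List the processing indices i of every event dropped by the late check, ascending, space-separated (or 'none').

4 13

i=0 t=2 v=1: → [2,8); WM=−∞
i=1 t=10 v=8: → [10,16); WM=−∞
i=2 t=1 v=4: → [1,8); WM=−∞
i=3 t=13 v=1: → [10,19); WM=10
i=4 t=6 v=2: DROP (t<10-0); WM=10
i=5 t=14 v=8: → [10,20); WM=10
i=6 t=15 v=4: → [10,21); WM=10
i=7 t=17 v=8: → [10,23); WM=14
i=8 t=17 v=9: → [10,23); WM=14
i=9 t=22 v=3: → [10,28); WM=14
i=10 t=29 v=6: → [29,35); WM=14
i=11 t=27 v=3: → [10,35); WM=26
i=12 t=30 v=7: → [10,36); WM=26
i=13 t=19 v=4: DROP (t<26-0); WM=26
i=14 t=31 v=6: → [10,37); WM=26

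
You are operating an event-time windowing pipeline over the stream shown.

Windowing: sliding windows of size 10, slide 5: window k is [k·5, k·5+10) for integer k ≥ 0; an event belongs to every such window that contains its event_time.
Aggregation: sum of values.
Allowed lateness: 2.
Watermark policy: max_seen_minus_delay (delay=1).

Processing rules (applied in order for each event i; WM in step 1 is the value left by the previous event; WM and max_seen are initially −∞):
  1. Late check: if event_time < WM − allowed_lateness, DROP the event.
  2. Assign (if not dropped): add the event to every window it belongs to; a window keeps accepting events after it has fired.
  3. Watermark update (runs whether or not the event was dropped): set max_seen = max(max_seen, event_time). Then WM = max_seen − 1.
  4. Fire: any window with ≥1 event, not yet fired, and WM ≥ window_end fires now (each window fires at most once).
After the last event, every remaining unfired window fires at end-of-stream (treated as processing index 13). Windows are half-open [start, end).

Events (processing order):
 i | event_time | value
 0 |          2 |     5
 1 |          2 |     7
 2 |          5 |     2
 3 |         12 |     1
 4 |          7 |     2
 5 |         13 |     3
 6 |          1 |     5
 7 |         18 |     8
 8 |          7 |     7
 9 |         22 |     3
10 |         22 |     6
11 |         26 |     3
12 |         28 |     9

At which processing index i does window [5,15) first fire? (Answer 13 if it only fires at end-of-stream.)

i=0 t=2 v=5: → [0,10); WM=1
i=1 t=2 v=7: → [0,10); WM=1
i=2 t=5 v=2: → [5,15),[0,10); WM=4
i=3 t=12 v=1: → [10,20),[5,15); WM=11; [0,10) fires=14
i=4 t=7 v=2: DROP (t<11-2); WM=11
i=5 t=13 v=3: → [10,20),[5,15); WM=12
i=6 t=1 v=5: DROP (t<12-2); WM=12
i=7 t=18 v=8: → [15,25),[10,20); WM=17; [5,15) fires=6
i=8 t=7 v=7: DROP (t<17-2); WM=17
i=9 t=22 v=3: → [20,30),[15,25); WM=21; [10,20) fires=12
i=10 t=22 v=6: → [20,30),[15,25); WM=21
i=11 t=26 v=3: → [25,35),[20,30); WM=25; [15,25) fires=17
i=12 t=28 v=9: → [25,35),[20,30); WM=27

7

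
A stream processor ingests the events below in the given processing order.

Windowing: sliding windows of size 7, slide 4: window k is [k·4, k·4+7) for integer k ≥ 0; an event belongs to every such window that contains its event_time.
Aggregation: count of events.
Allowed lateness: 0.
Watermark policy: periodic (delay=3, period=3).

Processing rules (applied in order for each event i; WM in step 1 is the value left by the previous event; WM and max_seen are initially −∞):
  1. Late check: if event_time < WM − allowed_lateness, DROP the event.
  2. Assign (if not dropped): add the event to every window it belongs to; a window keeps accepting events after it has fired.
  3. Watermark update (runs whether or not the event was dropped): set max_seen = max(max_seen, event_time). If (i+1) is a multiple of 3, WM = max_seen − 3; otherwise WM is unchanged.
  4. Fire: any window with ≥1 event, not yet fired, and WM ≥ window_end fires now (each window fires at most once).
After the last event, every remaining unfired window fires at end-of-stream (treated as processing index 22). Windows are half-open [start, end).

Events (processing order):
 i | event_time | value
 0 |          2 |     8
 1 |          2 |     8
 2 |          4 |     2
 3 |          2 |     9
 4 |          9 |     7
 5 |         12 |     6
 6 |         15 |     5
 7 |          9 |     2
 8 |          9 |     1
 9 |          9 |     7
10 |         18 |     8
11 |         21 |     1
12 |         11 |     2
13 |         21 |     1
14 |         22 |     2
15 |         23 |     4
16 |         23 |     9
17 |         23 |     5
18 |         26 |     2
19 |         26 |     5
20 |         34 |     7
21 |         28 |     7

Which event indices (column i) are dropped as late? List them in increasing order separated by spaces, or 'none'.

9 12 21

i=0 t=2 v=8: → [0,7); WM=−∞
i=1 t=2 v=8: → [0,7); WM=−∞
i=2 t=4 v=2: → [4,11),[0,7); WM=1
i=3 t=2 v=9: → [0,7); WM=1
i=4 t=9 v=7: → [8,15),[4,11); WM=1
i=5 t=12 v=6: → [12,19),[8,15); WM=9; [0,7) fires=4
i=6 t=15 v=5: → [12,19); WM=9
i=7 t=9 v=2: → [8,15),[4,11); WM=9
i=8 t=9 v=1: → [8,15),[4,11); WM=12; [4,11) fires=4
i=9 t=9 v=7: DROP (t<12-0); WM=12
i=10 t=18 v=8: → [16,23),[12,19); WM=12
i=11 t=21 v=1: → [20,27),[16,23); WM=18; [8,15) fires=4
i=12 t=11 v=2: DROP (t<18-0); WM=18
i=13 t=21 v=1: → [20,27),[16,23); WM=18
i=14 t=22 v=2: → [20,27),[16,23); WM=19; [12,19) fires=3
i=15 t=23 v=4: → [20,27); WM=19
i=16 t=23 v=9: → [20,27); WM=19
i=17 t=23 v=5: → [20,27); WM=20
i=18 t=26 v=2: → [24,31),[20,27); WM=20
i=19 t=26 v=5: → [24,31),[20,27); WM=20
i=20 t=34 v=7: → [32,39),[28,35); WM=31; [16,23) fires=4 [20,27) fires=8 [24,31) fires=2
i=21 t=28 v=7: DROP (t<31-0); WM=31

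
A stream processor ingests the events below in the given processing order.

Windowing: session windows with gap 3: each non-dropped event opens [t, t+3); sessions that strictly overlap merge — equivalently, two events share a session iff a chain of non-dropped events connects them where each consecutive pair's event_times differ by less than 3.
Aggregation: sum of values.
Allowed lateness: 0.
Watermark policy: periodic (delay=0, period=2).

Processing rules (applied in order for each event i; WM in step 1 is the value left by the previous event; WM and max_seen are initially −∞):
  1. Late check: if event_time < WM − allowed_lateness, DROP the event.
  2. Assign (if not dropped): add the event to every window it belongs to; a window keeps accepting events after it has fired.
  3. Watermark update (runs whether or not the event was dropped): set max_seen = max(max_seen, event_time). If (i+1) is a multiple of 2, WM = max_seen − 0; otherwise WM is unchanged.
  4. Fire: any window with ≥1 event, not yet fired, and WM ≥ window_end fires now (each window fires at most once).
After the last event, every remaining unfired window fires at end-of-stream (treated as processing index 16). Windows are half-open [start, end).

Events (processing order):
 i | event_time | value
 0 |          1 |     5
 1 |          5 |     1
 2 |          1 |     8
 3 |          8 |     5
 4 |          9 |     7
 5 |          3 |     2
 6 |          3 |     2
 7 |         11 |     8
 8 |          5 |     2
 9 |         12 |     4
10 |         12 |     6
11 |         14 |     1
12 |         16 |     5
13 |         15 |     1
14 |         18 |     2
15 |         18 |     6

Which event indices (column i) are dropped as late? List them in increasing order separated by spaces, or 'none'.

i=0 t=1 v=5: → [1,4); WM=−∞
i=1 t=5 v=1: → [5,8); WM=5
i=2 t=1 v=8: DROP (t<5-0); WM=5
i=3 t=8 v=5: → [8,11); WM=8
i=4 t=9 v=7: → [8,12); WM=8
i=5 t=3 v=2: DROP (t<8-0); WM=9
i=6 t=3 v=2: DROP (t<9-0); WM=9
i=7 t=11 v=8: → [8,14); WM=11
i=8 t=5 v=2: DROP (t<11-0); WM=11
i=9 t=12 v=4: → [8,15); WM=12
i=10 t=12 v=6: → [8,15); WM=12
i=11 t=14 v=1: → [8,17); WM=14
i=12 t=16 v=5: → [8,19); WM=14
i=13 t=15 v=1: → [8,19); WM=16
i=14 t=18 v=2: → [8,21); WM=16
i=15 t=18 v=6: → [8,21); WM=18

2 5 6 8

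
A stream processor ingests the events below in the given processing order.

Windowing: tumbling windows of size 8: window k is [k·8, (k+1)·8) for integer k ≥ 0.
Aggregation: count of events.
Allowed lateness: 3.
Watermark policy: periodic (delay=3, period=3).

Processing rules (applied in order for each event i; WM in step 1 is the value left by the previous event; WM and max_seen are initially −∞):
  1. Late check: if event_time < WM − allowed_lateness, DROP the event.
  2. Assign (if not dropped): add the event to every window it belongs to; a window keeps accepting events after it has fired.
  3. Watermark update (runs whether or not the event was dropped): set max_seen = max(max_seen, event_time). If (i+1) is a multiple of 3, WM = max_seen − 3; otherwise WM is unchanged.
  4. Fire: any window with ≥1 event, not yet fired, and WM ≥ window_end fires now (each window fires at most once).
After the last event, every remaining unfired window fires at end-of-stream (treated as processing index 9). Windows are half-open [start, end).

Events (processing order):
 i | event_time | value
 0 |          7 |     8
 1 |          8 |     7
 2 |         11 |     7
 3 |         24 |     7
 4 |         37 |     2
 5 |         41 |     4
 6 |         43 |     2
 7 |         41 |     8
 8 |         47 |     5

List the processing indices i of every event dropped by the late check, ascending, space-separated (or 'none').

none

i=0 t=7 v=8: → [0,8); WM=−∞
i=1 t=8 v=7: → [8,16); WM=−∞
i=2 t=11 v=7: → [8,16); WM=8; [0,8) fires=1
i=3 t=24 v=7: → [24,32); WM=8
i=4 t=37 v=2: → [32,40); WM=8
i=5 t=41 v=4: → [40,48); WM=38; [8,16) fires=2 [24,32) fires=1
i=6 t=43 v=2: → [40,48); WM=38
i=7 t=41 v=8: → [40,48); WM=38
i=8 t=47 v=5: → [40,48); WM=44; [32,40) fires=1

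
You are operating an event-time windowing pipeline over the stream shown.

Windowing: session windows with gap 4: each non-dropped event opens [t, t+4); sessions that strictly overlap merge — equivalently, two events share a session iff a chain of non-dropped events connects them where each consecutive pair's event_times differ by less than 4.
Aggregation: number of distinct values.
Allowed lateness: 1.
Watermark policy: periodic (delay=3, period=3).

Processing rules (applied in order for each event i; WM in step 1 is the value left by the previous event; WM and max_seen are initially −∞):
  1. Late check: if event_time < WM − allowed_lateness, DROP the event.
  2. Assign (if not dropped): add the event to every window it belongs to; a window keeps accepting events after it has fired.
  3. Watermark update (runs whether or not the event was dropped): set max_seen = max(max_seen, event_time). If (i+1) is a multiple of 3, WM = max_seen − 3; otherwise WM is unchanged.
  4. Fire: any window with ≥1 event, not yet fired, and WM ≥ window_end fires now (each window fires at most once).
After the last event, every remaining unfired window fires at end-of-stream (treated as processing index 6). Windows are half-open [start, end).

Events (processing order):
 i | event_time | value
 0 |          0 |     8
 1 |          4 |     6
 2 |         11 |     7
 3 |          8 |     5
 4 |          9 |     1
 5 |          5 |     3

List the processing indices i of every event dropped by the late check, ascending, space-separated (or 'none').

5

i=0 t=0 v=8: → [0,4); WM=−∞
i=1 t=4 v=6: → [4,8); WM=−∞
i=2 t=11 v=7: → [11,15); WM=8
i=3 t=8 v=5: → [8,15); WM=8
i=4 t=9 v=1: → [8,15); WM=8
i=5 t=5 v=3: DROP (t<8-1); WM=8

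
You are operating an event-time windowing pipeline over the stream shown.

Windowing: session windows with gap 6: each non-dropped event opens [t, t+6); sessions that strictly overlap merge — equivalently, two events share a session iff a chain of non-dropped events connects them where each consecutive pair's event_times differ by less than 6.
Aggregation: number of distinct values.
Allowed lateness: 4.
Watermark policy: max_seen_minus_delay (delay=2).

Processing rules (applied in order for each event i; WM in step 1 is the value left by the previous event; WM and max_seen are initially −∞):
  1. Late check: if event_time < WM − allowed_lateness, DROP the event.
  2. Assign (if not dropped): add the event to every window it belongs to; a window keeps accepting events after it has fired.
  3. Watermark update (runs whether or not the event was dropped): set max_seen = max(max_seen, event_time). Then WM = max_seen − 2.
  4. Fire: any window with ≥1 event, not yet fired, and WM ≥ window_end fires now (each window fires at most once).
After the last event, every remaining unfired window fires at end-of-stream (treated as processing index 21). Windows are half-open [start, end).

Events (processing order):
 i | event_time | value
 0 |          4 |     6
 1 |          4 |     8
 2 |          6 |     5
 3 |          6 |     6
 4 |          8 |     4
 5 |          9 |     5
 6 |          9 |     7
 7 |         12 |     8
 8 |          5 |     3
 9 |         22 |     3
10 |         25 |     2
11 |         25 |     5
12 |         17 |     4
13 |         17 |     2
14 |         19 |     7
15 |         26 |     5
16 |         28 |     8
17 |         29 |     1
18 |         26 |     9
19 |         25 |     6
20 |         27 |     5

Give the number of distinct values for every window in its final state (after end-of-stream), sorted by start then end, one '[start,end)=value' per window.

[4,18)=5 [19,35)=8

i=0 t=4 v=6: → [4,10); WM=2
i=1 t=4 v=8: → [4,10); WM=2
i=2 t=6 v=5: → [4,12); WM=4
i=3 t=6 v=6: → [4,12); WM=4
i=4 t=8 v=4: → [4,14); WM=6
i=5 t=9 v=5: → [4,15); WM=7
i=6 t=9 v=7: → [4,15); WM=7
i=7 t=12 v=8: → [4,18); WM=10
i=8 t=5 v=3: DROP (t<10-4); WM=10
i=9 t=22 v=3: → [22,28); WM=20
i=10 t=25 v=2: → [22,31); WM=23
i=11 t=25 v=5: → [22,31); WM=23
i=12 t=17 v=4: DROP (t<23-4); WM=23
i=13 t=17 v=2: DROP (t<23-4); WM=23
i=14 t=19 v=7: → [19,31); WM=23
i=15 t=26 v=5: → [19,32); WM=24
i=16 t=28 v=8: → [19,34); WM=26
i=17 t=29 v=1: → [19,35); WM=27
i=18 t=26 v=9: → [19,35); WM=27
i=19 t=25 v=6: → [19,35); WM=27
i=20 t=27 v=5: → [19,35); WM=27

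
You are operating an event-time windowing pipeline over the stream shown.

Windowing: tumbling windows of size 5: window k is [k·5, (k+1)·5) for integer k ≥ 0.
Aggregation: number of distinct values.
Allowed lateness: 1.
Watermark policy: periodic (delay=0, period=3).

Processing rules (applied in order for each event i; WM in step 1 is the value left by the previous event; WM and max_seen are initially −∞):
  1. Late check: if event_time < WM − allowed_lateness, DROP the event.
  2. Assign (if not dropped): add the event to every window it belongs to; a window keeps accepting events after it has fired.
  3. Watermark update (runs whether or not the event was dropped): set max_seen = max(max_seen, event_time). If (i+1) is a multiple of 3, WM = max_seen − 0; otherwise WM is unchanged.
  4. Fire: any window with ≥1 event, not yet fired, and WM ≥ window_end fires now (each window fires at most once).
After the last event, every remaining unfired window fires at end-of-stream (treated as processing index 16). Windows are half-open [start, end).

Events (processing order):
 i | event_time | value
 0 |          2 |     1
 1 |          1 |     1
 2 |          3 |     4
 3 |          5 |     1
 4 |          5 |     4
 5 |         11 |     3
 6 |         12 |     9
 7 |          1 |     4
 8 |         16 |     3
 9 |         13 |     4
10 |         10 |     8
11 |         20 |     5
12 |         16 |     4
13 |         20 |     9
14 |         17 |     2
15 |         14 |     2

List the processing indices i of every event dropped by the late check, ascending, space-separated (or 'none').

7 9 10 12 14 15

i=0 t=2 v=1: → [0,5); WM=−∞
i=1 t=1 v=1: → [0,5); WM=−∞
i=2 t=3 v=4: → [0,5); WM=3
i=3 t=5 v=1: → [5,10); WM=3
i=4 t=5 v=4: → [5,10); WM=3
i=5 t=11 v=3: → [10,15); WM=11; [0,5) fires=2 [5,10) fires=2
i=6 t=12 v=9: → [10,15); WM=11
i=7 t=1 v=4: DROP (t<11-1); WM=11
i=8 t=16 v=3: → [15,20); WM=16; [10,15) fires=2
i=9 t=13 v=4: DROP (t<16-1); WM=16
i=10 t=10 v=8: DROP (t<16-1); WM=16
i=11 t=20 v=5: → [20,25); WM=20; [15,20) fires=1
i=12 t=16 v=4: DROP (t<20-1); WM=20
i=13 t=20 v=9: → [20,25); WM=20
i=14 t=17 v=2: DROP (t<20-1); WM=20
i=15 t=14 v=2: DROP (t<20-1); WM=20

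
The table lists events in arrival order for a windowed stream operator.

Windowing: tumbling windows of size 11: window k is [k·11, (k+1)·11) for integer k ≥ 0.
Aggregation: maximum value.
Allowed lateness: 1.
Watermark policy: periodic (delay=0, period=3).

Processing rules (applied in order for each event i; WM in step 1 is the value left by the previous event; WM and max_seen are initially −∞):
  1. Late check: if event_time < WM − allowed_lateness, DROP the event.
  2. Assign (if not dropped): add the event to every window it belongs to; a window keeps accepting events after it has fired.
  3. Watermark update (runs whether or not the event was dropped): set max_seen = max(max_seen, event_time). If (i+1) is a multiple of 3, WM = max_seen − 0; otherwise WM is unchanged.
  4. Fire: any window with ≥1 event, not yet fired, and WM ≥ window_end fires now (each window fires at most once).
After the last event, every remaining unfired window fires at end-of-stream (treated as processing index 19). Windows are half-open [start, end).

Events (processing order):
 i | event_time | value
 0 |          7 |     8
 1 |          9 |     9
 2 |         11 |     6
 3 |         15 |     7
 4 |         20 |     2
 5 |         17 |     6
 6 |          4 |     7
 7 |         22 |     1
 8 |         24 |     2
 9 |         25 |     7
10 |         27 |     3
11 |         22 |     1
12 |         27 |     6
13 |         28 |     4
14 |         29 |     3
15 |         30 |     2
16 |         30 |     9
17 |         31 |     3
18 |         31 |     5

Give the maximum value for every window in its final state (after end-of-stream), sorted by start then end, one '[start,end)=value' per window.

[0,11)=9 [11,22)=7 [22,33)=9

i=0 t=7 v=8: → [0,11); WM=−∞
i=1 t=9 v=9: → [0,11); WM=−∞
i=2 t=11 v=6: → [11,22); WM=11; [0,11) fires=9
i=3 t=15 v=7: → [11,22); WM=11
i=4 t=20 v=2: → [11,22); WM=11
i=5 t=17 v=6: → [11,22); WM=20
i=6 t=4 v=7: DROP (t<20-1); WM=20
i=7 t=22 v=1: → [22,33); WM=20
i=8 t=24 v=2: → [22,33); WM=24; [11,22) fires=7
i=9 t=25 v=7: → [22,33); WM=24
i=10 t=27 v=3: → [22,33); WM=24
i=11 t=22 v=1: DROP (t<24-1); WM=27
i=12 t=27 v=6: → [22,33); WM=27
i=13 t=28 v=4: → [22,33); WM=27
i=14 t=29 v=3: → [22,33); WM=29
i=15 t=30 v=2: → [22,33); WM=29
i=16 t=30 v=9: → [22,33); WM=29
i=17 t=31 v=3: → [22,33); WM=31
i=18 t=31 v=5: → [22,33); WM=31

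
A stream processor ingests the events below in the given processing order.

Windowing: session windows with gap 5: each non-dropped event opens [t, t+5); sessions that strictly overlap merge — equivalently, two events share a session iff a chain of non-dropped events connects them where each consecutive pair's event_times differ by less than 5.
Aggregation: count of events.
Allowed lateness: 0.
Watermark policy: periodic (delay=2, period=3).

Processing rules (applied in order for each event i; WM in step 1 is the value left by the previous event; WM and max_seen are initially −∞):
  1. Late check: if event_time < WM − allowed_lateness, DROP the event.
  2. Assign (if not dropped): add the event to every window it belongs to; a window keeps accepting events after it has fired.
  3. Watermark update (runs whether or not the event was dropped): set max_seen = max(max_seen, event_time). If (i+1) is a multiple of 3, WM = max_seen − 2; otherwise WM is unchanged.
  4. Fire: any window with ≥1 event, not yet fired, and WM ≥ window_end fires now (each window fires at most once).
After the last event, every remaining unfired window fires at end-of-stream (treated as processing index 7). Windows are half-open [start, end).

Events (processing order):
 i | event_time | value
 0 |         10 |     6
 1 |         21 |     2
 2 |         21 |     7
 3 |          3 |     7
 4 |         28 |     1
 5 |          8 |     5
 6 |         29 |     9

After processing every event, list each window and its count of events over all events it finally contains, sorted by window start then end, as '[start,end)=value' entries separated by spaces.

[10,15)=1 [21,26)=2 [28,34)=2

i=0 t=10 v=6: → [10,15); WM=−∞
i=1 t=21 v=2: → [21,26); WM=−∞
i=2 t=21 v=7: → [21,26); WM=19
i=3 t=3 v=7: DROP (t<19-0); WM=19
i=4 t=28 v=1: → [28,33); WM=19
i=5 t=8 v=5: DROP (t<19-0); WM=26
i=6 t=29 v=9: → [28,34); WM=26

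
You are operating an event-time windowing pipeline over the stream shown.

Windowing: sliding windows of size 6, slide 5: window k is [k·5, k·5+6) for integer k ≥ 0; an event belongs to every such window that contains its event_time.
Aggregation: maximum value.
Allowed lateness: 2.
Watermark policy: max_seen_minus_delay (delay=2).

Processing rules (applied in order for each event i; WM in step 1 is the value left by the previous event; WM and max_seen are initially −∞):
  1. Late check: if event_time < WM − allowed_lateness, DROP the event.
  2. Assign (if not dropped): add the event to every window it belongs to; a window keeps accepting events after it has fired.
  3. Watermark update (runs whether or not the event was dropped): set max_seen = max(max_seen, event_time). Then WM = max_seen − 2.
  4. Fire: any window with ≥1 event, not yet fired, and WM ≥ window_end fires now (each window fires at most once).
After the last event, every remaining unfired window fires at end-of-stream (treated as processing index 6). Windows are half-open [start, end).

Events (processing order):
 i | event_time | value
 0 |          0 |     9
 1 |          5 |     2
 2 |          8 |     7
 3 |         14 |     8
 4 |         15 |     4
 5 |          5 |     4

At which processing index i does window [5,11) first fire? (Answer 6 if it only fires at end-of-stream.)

3

i=0 t=0 v=9: → [0,6); WM=-2
i=1 t=5 v=2: → [5,11),[0,6); WM=3
i=2 t=8 v=7: → [5,11); WM=6; [0,6) fires=9
i=3 t=14 v=8: → [10,16); WM=12; [5,11) fires=7
i=4 t=15 v=4: → [15,21),[10,16); WM=13
i=5 t=5 v=4: DROP (t<13-2); WM=13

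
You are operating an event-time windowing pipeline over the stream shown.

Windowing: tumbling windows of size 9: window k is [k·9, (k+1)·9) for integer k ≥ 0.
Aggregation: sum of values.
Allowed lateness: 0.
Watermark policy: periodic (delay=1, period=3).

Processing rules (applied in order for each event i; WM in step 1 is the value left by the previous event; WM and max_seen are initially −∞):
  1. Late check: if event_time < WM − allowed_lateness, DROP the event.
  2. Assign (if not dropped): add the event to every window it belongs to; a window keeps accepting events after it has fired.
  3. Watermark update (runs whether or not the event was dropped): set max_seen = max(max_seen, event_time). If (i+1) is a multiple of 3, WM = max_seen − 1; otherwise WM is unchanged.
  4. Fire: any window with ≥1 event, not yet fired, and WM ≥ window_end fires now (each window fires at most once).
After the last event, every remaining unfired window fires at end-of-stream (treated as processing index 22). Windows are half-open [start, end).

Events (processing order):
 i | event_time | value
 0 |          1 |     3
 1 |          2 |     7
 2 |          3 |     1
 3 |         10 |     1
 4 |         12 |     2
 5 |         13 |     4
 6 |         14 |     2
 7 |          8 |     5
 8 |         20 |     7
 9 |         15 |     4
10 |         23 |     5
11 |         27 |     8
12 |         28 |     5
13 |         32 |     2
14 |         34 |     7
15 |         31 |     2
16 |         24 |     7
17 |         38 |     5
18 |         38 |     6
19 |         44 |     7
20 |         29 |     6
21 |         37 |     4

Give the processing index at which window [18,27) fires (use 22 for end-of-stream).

i=0 t=1 v=3: → [0,9); WM=−∞
i=1 t=2 v=7: → [0,9); WM=−∞
i=2 t=3 v=1: → [0,9); WM=2
i=3 t=10 v=1: → [9,18); WM=2
i=4 t=12 v=2: → [9,18); WM=2
i=5 t=13 v=4: → [9,18); WM=12; [0,9) fires=11
i=6 t=14 v=2: → [9,18); WM=12
i=7 t=8 v=5: DROP (t<12-0); WM=12
i=8 t=20 v=7: → [18,27); WM=19; [9,18) fires=9
i=9 t=15 v=4: DROP (t<19-0); WM=19
i=10 t=23 v=5: → [18,27); WM=19
i=11 t=27 v=8: → [27,36); WM=26
i=12 t=28 v=5: → [27,36); WM=26
i=13 t=32 v=2: → [27,36); WM=26
i=14 t=34 v=7: → [27,36); WM=33; [18,27) fires=12
i=15 t=31 v=2: DROP (t<33-0); WM=33
i=16 t=24 v=7: DROP (t<33-0); WM=33
i=17 t=38 v=5: → [36,45); WM=37; [27,36) fires=22
i=18 t=38 v=6: → [36,45); WM=37
i=19 t=44 v=7: → [36,45); WM=37
i=20 t=29 v=6: DROP (t<37-0); WM=43
i=21 t=37 v=4: DROP (t<43-0); WM=43

14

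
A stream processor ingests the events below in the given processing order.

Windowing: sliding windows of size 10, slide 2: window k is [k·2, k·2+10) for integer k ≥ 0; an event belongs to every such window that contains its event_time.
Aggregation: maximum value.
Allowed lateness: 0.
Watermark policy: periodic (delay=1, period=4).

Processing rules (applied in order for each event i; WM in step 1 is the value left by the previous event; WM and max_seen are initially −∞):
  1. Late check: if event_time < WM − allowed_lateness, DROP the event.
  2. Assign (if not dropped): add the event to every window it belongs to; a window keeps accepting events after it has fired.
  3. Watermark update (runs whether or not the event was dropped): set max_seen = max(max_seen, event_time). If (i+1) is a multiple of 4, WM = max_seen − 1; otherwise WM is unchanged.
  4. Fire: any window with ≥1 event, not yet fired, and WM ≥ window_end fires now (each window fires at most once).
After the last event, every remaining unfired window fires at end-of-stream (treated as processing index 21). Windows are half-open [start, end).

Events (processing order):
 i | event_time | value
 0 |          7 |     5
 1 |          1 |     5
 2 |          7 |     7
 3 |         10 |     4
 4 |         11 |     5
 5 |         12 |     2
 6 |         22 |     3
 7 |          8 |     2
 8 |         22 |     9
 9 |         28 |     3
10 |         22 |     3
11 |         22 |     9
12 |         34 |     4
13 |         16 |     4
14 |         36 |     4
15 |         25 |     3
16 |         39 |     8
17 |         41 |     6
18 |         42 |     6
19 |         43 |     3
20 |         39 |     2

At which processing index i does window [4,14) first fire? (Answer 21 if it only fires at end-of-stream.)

i=0 t=7 v=5: → [6,16),[4,14),[2,12),[0,10); WM=−∞
i=1 t=1 v=5: → [0,10); WM=−∞
i=2 t=7 v=7: → [6,16),[4,14),[2,12),[0,10); WM=−∞
i=3 t=10 v=4: → [10,20),[8,18),[6,16),[4,14),[2,12); WM=9
i=4 t=11 v=5: → [10,20),[8,18),[6,16),[4,14),[2,12); WM=9
i=5 t=12 v=2: → [12,22),[10,20),[8,18),[6,16),[4,14); WM=9
i=6 t=22 v=3: → [22,32),[20,30),[18,28),[16,26),[14,24); WM=9
i=7 t=8 v=2: DROP (t<9-0); WM=21; [0,10) fires=7 [2,12) fires=7 [4,14) fires=7 [6,16) fires=7 [8,18) fires=5 [10,20) fires=5
i=8 t=22 v=9: → [22,32),[20,30),[18,28),[16,26),[14,24); WM=21
i=9 t=28 v=3: → [28,38),[26,36),[24,34),[22,32),[20,30); WM=21
i=10 t=22 v=3: → [22,32),[20,30),[18,28),[16,26),[14,24); WM=21
i=11 t=22 v=9: → [22,32),[20,30),[18,28),[16,26),[14,24); WM=27; [12,22) fires=2 [14,24) fires=9 [16,26) fires=9
i=12 t=34 v=4: → [34,44),[32,42),[30,40),[28,38),[26,36); WM=27
i=13 t=16 v=4: DROP (t<27-0); WM=27
i=14 t=36 v=4: → [36,46),[34,44),[32,42),[30,40),[28,38); WM=27
i=15 t=25 v=3: DROP (t<27-0); WM=35; [18,28) fires=9 [20,30) fires=9 [22,32) fires=9 [24,34) fires=3
i=16 t=39 v=8: → [38,48),[36,46),[34,44),[32,42),[30,40); WM=35
i=17 t=41 v=6: → [40,50),[38,48),[36,46),[34,44),[32,42); WM=35
i=18 t=42 v=6: → [42,52),[40,50),[38,48),[36,46),[34,44); WM=35
i=19 t=43 v=3: → [42,52),[40,50),[38,48),[36,46),[34,44); WM=42; [26,36) fires=4 [28,38) fires=4 [30,40) fires=8 [32,42) fires=8
i=20 t=39 v=2: DROP (t<42-0); WM=42

7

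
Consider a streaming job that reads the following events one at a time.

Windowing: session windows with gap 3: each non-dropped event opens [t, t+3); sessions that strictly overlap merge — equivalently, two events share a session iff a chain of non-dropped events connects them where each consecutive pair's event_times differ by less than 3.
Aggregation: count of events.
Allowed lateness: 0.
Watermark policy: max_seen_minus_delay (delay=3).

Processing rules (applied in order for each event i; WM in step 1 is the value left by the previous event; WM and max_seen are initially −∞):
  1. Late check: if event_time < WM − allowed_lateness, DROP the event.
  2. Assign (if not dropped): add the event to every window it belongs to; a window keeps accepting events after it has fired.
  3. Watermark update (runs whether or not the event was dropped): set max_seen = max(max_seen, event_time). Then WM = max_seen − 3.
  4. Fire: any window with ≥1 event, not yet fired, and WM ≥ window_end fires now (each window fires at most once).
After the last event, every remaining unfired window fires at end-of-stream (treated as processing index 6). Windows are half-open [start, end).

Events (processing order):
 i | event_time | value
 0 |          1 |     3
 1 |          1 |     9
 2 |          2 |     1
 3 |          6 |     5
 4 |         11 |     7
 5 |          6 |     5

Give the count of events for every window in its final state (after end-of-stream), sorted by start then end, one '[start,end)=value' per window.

i=0 t=1 v=3: → [1,4); WM=-2
i=1 t=1 v=9: → [1,4); WM=-2
i=2 t=2 v=1: → [1,5); WM=-1
i=3 t=6 v=5: → [6,9); WM=3
i=4 t=11 v=7: → [11,14); WM=8
i=5 t=6 v=5: DROP (t<8-0); WM=8

[1,5)=3 [6,9)=1 [11,14)=1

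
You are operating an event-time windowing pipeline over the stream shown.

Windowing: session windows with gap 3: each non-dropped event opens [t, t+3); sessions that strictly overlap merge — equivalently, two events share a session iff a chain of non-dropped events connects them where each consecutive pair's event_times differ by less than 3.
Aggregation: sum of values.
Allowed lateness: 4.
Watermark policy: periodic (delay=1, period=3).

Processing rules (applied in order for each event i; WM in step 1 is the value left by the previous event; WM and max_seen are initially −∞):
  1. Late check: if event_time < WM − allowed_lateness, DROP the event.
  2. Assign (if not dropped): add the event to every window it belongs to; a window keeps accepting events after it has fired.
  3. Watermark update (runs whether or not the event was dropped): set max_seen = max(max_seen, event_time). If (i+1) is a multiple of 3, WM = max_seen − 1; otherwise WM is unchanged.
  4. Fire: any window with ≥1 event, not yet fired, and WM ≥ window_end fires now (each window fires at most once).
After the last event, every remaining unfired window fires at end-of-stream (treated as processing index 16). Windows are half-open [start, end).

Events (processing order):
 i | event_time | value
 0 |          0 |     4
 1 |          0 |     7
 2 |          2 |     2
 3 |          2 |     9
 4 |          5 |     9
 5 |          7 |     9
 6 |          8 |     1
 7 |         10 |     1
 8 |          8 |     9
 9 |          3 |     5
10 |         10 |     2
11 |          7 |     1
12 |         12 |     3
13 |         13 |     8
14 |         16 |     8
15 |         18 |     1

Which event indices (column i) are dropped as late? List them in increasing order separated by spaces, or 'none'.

9

i=0 t=0 v=4: → [0,3); WM=−∞
i=1 t=0 v=7: → [0,3); WM=−∞
i=2 t=2 v=2: → [0,5); WM=1
i=3 t=2 v=9: → [0,5); WM=1
i=4 t=5 v=9: → [5,8); WM=1
i=5 t=7 v=9: → [5,10); WM=6
i=6 t=8 v=1: → [5,11); WM=6
i=7 t=10 v=1: → [5,13); WM=6
i=8 t=8 v=9: → [5,13); WM=9
i=9 t=3 v=5: DROP (t<9-4); WM=9
i=10 t=10 v=2: → [5,13); WM=9
i=11 t=7 v=1: → [5,13); WM=9
i=12 t=12 v=3: → [5,15); WM=9
i=13 t=13 v=8: → [5,16); WM=9
i=14 t=16 v=8: → [16,19); WM=15
i=15 t=18 v=1: → [16,21); WM=15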